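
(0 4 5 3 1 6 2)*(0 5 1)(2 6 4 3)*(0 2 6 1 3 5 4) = (0 5 6 1)(2 4 3)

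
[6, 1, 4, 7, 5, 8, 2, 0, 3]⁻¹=[7, 1, 6, 8, 2, 4, 0, 3, 5]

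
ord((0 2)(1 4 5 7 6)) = 10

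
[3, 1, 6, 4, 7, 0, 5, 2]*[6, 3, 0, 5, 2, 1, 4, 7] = [5, 3, 4, 2, 7, 6, 1, 0]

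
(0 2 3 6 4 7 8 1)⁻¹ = (0 1 8 7 4 6 3 2)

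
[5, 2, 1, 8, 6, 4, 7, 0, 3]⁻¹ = [7, 2, 1, 8, 5, 0, 4, 6, 3]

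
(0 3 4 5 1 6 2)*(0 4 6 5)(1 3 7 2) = (0 7 2 4)(1 5 3 6)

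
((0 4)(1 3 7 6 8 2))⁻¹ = (0 4)(1 2 8 6 7 3)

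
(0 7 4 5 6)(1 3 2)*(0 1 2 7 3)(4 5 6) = (0 3 7 5 4 6 1)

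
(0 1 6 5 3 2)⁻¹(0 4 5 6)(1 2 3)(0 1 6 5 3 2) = (0 2 6)(1 4 3 5)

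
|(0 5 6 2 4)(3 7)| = 10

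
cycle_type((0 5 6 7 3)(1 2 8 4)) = 4.5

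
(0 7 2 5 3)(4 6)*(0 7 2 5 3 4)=(0 2 3 7 5 4 6)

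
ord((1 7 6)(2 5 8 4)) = 12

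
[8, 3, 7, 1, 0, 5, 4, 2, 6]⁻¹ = [4, 3, 7, 1, 6, 5, 8, 2, 0]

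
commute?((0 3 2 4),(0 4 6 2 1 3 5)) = no:(0 3 2 4)*(0 4 6 2 1 3 5) = (0 5)(1 3)(2 6),(0 4 6 2 1 3 5)*(0 3 2 4) = (1 2)(3 5)(4 6)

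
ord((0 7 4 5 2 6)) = 6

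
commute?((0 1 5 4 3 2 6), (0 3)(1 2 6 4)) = no:(0 1 5 4 3 2 6)*(0 3)(1 2 6 4) = (0 2 4)(1 5)(3 6), (0 3)(1 2 6 4)*(0 1 5 4 3 2 6) = (0 2)(1 6 3)(4 5)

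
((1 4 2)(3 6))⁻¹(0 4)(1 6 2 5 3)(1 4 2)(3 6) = (0 2)(1 5 6 4 3)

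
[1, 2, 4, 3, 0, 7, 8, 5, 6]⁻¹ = [4, 0, 1, 3, 2, 7, 8, 5, 6]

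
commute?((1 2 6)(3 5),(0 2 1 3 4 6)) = no:(1 2 6)(3 5) * (0 2 1 3 4 6) = (0 2)(3 5 4 6),(0 2 1 3 4 6) * (1 2 6)(3 5) = (0 6)(1 5 3 4)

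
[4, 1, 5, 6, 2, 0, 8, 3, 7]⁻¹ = [5, 1, 4, 7, 0, 2, 3, 8, 6]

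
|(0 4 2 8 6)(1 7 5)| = 15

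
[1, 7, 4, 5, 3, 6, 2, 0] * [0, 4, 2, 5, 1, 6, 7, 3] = [4, 3, 1, 6, 5, 7, 2, 0]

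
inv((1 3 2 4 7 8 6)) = (1 6 8 7 4 2 3)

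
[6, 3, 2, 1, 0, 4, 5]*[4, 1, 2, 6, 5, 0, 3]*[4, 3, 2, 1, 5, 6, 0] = [1, 0, 2, 3, 5, 6, 4]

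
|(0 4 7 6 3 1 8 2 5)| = 9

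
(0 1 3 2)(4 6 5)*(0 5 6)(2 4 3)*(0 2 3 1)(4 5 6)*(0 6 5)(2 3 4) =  (0 6 2 5 1 4 3)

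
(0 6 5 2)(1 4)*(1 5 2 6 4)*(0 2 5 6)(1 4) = (0 1 4 6 5)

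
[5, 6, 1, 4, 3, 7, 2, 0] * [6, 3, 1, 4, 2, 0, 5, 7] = [0, 5, 3, 2, 4, 7, 1, 6] 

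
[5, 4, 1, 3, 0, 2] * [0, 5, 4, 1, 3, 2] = [2, 3, 5, 1, 0, 4]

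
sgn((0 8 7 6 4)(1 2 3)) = 1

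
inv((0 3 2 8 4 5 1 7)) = (0 7 1 5 4 8 2 3)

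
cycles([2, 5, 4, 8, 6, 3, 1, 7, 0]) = (0 2 4 6 1 5 3 8)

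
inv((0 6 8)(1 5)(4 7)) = (0 8 6)(1 5)(4 7)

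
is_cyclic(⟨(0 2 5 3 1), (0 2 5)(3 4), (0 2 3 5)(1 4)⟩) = no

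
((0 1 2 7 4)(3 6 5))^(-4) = (0 1 2 7 4)(3 5 6)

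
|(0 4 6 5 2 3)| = 6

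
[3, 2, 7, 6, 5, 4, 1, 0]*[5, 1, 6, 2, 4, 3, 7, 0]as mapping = [0→2, 1→6, 2→0, 3→7, 4→3, 5→4, 6→1, 7→5]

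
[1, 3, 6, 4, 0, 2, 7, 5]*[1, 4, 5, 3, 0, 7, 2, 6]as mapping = [0→4, 1→3, 2→2, 3→0, 4→1, 5→5, 6→6, 7→7]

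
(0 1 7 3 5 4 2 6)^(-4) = (0 5)(1 4)(2 7)(3 6)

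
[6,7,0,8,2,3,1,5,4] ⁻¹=[2,6,4,5,8,7,0,1,3] 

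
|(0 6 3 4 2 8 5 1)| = 8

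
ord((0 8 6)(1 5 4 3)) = 12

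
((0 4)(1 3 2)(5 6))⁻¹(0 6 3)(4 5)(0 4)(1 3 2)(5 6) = (0 6)(2 4 5)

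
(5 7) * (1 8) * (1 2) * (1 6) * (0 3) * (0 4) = (0 3 4)(1 8 2 6)(5 7)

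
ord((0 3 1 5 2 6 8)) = 7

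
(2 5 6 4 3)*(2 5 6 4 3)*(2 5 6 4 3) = (2 4 5 3 6)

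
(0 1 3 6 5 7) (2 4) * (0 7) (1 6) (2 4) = (0 6 5) (1 3) 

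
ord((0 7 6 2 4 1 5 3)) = 8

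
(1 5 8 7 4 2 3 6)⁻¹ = (1 6 3 2 4 7 8 5)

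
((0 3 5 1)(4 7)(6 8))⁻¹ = (0 1 5 3)(4 7)(6 8)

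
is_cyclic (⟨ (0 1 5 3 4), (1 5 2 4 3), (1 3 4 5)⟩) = no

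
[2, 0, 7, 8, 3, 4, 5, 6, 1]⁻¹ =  [1, 8, 0, 4, 5, 6, 7, 2, 3]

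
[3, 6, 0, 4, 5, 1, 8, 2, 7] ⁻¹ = [2, 5, 7, 0, 3, 4, 1, 8, 6] 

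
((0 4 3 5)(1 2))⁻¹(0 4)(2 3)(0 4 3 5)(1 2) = (1 5)(3 4)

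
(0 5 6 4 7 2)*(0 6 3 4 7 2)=(0 5 3 4 2 6 7)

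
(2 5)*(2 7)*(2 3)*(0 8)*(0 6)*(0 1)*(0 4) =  (0 8 6 1 4)(2 5 7 3)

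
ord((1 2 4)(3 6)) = 6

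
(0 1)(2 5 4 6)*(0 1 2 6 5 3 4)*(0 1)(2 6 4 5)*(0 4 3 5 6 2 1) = (0 2 5)(1 4)(3 6)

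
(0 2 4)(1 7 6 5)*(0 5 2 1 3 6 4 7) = (0 1)(2 7 4 5 3 6)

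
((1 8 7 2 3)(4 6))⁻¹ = (1 3 2 7 8)(4 6)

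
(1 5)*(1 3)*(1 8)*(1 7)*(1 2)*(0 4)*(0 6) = (0 4 6)(1 5 3 8 7 2)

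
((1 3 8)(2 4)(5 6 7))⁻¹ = (1 8 3)(2 4)(5 7 6)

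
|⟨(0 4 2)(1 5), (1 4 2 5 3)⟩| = 720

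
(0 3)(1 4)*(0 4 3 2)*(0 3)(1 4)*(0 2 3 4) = (0 3 1 2 4)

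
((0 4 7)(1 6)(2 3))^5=(0 7 4)(1 6)(2 3)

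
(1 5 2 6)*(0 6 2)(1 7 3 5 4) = (0 6 7 3 5)(1 4)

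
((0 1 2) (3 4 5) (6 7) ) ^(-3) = (6 7) 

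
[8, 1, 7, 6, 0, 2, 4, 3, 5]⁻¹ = [4, 1, 5, 7, 6, 8, 3, 2, 0]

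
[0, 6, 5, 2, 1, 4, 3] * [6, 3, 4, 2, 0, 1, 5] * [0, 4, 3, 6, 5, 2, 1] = [1, 2, 4, 5, 6, 0, 3]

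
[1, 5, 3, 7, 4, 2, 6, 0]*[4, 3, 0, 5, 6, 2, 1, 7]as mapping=[0→3, 1→2, 2→5, 3→7, 4→6, 5→0, 6→1, 7→4]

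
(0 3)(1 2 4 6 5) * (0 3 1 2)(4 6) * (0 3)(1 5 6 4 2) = (0 5 1 3)(2 4)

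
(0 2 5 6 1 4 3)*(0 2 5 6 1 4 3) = (0 5 1 3 2 6 4)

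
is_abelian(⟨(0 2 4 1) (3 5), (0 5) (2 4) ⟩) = no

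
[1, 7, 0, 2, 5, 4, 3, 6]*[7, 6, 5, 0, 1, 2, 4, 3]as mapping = [0→6, 1→3, 2→7, 3→5, 4→2, 5→1, 6→0, 7→4]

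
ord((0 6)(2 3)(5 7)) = 2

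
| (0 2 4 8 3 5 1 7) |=8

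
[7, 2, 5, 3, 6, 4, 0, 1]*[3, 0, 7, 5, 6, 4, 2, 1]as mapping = [0→1, 1→7, 2→4, 3→5, 4→2, 5→6, 6→3, 7→0]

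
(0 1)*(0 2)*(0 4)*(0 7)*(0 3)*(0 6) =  (0 1 2 4 7 3 6)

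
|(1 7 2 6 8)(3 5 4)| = 15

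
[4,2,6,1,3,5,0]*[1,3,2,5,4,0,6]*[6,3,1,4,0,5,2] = [0,1,2,4,5,6,3]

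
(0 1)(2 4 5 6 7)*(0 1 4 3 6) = (0 4 5)(2 3 6 7)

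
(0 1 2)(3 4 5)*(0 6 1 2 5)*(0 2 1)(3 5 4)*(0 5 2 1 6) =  (0 6 5 2)(1 4)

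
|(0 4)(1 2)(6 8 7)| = 6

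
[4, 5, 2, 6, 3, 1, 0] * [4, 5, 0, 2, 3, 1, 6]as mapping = [0→3, 1→1, 2→0, 3→6, 4→2, 5→5, 6→4]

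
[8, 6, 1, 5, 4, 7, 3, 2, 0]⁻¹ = [8, 2, 7, 6, 4, 3, 1, 5, 0]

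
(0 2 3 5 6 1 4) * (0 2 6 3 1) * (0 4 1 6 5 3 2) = (0 5 2 6 4)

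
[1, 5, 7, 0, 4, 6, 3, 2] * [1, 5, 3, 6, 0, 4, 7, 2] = [5, 4, 2, 1, 0, 7, 6, 3]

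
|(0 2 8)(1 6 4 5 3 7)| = 6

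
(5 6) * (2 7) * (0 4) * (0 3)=(0 4 3)(2 7)(5 6)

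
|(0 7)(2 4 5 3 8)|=10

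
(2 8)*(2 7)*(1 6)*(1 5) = (1 6 5)(2 8 7)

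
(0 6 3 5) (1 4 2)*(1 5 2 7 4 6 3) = (0 3 2 5) (1 6) (4 7) 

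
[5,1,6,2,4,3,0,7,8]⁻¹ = [6,1,3,5,4,0,2,7,8]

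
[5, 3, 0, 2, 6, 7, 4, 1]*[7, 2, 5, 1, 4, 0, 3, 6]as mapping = [0→0, 1→1, 2→7, 3→5, 4→3, 5→6, 6→4, 7→2]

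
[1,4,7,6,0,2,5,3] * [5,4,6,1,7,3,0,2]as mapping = [0→4,1→7,2→2,3→0,4→5,5→6,6→3,7→1]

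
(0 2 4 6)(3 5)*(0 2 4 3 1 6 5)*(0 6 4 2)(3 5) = (0 2 5 1 4 3 6)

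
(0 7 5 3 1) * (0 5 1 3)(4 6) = (0 7 1 5)(4 6)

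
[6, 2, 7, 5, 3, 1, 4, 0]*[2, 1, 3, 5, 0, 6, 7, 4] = [7, 3, 4, 6, 5, 1, 0, 2]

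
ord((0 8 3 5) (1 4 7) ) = 12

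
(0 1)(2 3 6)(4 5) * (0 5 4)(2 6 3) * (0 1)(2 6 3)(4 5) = (1 4 5)(2 6 3)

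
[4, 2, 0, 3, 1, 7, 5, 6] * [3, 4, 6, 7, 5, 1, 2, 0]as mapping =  [0→5, 1→6, 2→3, 3→7, 4→4, 5→0, 6→1, 7→2]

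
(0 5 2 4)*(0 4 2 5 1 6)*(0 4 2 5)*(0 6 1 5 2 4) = (0 5 6)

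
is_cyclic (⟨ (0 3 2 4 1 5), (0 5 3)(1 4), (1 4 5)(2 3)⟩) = no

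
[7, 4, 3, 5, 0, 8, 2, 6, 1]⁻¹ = [4, 8, 6, 2, 1, 3, 7, 0, 5]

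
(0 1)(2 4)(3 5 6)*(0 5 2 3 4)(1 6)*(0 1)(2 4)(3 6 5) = (0 5)(1 3 4 6 2)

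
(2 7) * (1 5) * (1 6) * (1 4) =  (1 5 6 4)(2 7)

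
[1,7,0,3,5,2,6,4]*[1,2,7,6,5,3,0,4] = [2,4,1,6,3,7,0,5]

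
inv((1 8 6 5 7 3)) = (1 3 7 5 6 8)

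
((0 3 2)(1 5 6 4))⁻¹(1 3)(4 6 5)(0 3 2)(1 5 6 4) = (1 4 6)(2 5)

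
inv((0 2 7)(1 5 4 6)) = (0 7 2)(1 6 4 5)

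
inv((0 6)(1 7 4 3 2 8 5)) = (0 6)(1 5 8 2 3 4 7)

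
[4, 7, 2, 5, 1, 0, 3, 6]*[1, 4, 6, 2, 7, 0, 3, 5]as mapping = [0→7, 1→5, 2→6, 3→0, 4→4, 5→1, 6→2, 7→3]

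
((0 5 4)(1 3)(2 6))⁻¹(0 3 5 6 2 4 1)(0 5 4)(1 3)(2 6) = (0 3 5 1 4 2 6)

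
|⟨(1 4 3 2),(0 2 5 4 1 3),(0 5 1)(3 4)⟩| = 720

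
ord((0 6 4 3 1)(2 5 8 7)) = 20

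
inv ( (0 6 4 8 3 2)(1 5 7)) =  (0 2 3 8 4 6)(1 7 5)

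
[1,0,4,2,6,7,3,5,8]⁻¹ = [1,0,3,6,2,7,4,5,8]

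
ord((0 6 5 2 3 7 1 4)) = 8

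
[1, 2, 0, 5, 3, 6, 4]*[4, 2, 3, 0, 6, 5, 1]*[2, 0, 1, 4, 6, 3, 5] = [1, 4, 6, 3, 2, 0, 5]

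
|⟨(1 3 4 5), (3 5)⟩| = 8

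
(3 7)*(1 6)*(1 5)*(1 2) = (1 6 5 2)(3 7)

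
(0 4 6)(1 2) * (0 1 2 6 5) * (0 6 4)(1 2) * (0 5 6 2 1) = (0 5 2)(1 4 6)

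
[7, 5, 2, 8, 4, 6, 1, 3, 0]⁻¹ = [8, 6, 2, 7, 4, 1, 5, 0, 3]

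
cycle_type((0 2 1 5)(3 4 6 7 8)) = 4.5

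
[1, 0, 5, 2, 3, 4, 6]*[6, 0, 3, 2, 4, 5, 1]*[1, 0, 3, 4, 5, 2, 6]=[1, 6, 2, 4, 3, 5, 0] 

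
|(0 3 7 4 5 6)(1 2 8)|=6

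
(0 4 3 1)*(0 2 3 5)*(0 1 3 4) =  (1 2 4 5)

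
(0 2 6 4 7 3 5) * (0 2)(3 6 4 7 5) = (2 4 5)(6 7)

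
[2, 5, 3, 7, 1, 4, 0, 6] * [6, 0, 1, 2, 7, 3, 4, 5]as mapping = [0→1, 1→3, 2→2, 3→5, 4→0, 5→7, 6→6, 7→4]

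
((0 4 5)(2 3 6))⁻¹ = (0 5 4)(2 6 3)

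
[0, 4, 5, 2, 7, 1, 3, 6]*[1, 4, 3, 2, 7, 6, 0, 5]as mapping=[0→1, 1→7, 2→6, 3→3, 4→5, 5→4, 6→2, 7→0]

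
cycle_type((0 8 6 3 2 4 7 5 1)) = 9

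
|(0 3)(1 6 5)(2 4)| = 6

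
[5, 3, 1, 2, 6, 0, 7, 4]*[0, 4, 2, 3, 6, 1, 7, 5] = [1, 3, 4, 2, 7, 0, 5, 6]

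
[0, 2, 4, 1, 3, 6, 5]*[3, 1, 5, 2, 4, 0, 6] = [3, 5, 4, 1, 2, 6, 0]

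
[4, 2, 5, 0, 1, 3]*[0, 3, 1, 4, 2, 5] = [2, 1, 5, 0, 3, 4]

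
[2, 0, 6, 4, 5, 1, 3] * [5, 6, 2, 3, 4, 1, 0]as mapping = [0→2, 1→5, 2→0, 3→4, 4→1, 5→6, 6→3]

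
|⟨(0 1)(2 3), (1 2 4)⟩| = 60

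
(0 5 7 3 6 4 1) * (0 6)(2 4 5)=(0 2 4 1 6 5 7 3)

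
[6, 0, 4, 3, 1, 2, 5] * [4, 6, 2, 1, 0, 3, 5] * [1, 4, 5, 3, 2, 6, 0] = [6, 2, 1, 4, 0, 5, 3]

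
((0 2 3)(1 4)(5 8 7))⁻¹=(0 3 2)(1 4)(5 7 8)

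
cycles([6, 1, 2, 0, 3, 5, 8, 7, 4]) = (0 6 8 4 3)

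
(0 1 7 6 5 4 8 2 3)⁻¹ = (0 3 2 8 4 5 6 7 1)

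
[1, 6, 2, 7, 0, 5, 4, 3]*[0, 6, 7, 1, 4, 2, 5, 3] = [6, 5, 7, 3, 0, 2, 4, 1]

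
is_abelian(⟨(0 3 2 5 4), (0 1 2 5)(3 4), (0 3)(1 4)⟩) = no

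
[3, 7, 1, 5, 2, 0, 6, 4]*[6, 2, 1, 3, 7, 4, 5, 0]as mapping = [0→3, 1→0, 2→2, 3→4, 4→1, 5→6, 6→5, 7→7]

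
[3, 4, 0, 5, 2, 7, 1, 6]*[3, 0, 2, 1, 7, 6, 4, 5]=[1, 7, 3, 6, 2, 5, 0, 4]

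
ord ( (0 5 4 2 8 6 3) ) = 7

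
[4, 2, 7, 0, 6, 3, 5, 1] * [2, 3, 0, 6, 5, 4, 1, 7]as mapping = [0→5, 1→0, 2→7, 3→2, 4→1, 5→6, 6→4, 7→3]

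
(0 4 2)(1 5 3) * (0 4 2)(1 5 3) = (0 2 4)(1 3 5)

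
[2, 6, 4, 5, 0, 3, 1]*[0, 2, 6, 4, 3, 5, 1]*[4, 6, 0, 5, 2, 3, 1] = [1, 6, 5, 3, 4, 2, 0]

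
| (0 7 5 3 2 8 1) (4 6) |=14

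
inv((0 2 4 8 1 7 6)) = (0 6 7 1 8 4 2)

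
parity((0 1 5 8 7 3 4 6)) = odd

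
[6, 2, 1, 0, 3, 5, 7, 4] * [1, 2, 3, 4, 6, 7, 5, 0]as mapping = [0→5, 1→3, 2→2, 3→1, 4→4, 5→7, 6→0, 7→6]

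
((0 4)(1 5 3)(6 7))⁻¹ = (0 4)(1 3 5)(6 7)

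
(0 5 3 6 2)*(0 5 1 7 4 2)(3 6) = (0 1 7 4 2 5 6)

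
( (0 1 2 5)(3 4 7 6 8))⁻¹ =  (0 5 2 1)(3 8 6 7 4)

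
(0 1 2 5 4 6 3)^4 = (0 4 1 6 2 3 5)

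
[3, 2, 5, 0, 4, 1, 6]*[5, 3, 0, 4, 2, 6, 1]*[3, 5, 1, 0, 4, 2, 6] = [4, 3, 6, 2, 1, 0, 5]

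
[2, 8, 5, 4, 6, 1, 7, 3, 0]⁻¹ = [8, 5, 0, 7, 3, 2, 4, 6, 1]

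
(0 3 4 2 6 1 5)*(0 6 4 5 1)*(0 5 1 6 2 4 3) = (1 6 5 2 3)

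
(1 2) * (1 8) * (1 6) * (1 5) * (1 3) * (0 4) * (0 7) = (0 4 7)(1 2 8 6 5 3)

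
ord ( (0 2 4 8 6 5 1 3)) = 8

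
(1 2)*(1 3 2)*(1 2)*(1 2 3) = (1 3 2)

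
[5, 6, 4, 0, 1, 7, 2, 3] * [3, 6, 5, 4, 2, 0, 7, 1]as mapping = [0→0, 1→7, 2→2, 3→3, 4→6, 5→1, 6→5, 7→4]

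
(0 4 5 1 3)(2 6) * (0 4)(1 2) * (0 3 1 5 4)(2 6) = (0 3)(5 6)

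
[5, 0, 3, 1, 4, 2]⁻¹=[1, 3, 5, 2, 4, 0]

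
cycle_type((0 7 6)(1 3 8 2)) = 3.4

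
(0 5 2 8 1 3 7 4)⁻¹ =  (0 4 7 3 1 8 2 5)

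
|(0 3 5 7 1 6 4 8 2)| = 9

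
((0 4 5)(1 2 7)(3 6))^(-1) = (0 5 4)(1 7 2)(3 6)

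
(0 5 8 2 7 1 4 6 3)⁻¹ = (0 3 6 4 1 7 2 8 5)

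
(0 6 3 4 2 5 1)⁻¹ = (0 1 5 2 4 3 6)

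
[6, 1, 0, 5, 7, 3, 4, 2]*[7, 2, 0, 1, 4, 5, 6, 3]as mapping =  [0→6, 1→2, 2→7, 3→5, 4→3, 5→1, 6→4, 7→0]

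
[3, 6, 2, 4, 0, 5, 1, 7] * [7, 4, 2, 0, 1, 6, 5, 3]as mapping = [0→0, 1→5, 2→2, 3→1, 4→7, 5→6, 6→4, 7→3]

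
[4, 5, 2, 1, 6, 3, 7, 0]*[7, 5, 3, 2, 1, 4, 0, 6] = [1, 4, 3, 5, 0, 2, 6, 7]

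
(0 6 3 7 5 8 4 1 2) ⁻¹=(0 2 1 4 8 5 7 3 6) 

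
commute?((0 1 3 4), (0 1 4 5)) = no:(0 1 3 4) * (0 1 4 5) = (0 4 1 3 5), (0 1 4 5) * (0 1 3 4) = (0 3 4 5 1)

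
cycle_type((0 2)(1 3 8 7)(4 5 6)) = 2.3.4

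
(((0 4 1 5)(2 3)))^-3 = (0 4 1 5)(2 3)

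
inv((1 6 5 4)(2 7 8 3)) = (1 4 5 6)(2 3 8 7)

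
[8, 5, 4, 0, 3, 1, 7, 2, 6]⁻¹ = [3, 5, 7, 4, 2, 1, 8, 6, 0]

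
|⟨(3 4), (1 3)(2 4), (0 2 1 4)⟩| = 120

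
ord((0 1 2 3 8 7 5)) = 7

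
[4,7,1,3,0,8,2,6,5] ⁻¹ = [4,2,6,3,0,8,7,1,5] 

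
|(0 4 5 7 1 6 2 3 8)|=9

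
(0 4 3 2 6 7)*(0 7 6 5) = (0 4 3 2 5)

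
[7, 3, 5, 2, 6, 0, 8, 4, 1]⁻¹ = [5, 8, 3, 1, 7, 2, 4, 0, 6]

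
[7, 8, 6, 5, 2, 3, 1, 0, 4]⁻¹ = [7, 6, 4, 5, 8, 3, 2, 0, 1]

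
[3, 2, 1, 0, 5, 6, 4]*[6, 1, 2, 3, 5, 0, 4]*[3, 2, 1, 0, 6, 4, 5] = [0, 1, 2, 5, 3, 6, 4]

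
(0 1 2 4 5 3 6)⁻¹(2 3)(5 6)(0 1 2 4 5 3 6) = (0 3)(4 6)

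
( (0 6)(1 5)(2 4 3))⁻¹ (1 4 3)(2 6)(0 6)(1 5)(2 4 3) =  (0 4)(2 5 3)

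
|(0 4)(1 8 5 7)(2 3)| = 4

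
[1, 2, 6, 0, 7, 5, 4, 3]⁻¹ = [3, 0, 1, 7, 6, 5, 2, 4]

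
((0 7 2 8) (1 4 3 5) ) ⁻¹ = (0 8 2 7) (1 5 3 4) 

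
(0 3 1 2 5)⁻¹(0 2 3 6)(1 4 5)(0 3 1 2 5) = (0 2 4)(1 6 3 5)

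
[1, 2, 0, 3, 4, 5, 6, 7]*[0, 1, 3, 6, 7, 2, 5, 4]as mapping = [0→1, 1→3, 2→0, 3→6, 4→7, 5→2, 6→5, 7→4]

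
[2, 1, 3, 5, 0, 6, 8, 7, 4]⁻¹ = [4, 1, 0, 2, 8, 3, 5, 7, 6]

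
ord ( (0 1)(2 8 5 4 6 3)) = 6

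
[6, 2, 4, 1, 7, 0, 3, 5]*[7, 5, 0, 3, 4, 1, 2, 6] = [2, 0, 4, 5, 6, 7, 3, 1]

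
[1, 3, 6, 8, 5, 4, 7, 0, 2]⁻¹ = [7, 0, 8, 1, 5, 4, 2, 6, 3]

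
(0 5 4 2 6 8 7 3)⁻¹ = (0 3 7 8 6 2 4 5)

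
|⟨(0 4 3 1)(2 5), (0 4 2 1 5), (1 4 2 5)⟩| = 720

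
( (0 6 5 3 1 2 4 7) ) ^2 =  (0 5 1 4) (2 7 6 3) 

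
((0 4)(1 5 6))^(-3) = (0 4)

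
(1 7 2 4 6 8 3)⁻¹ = (1 3 8 6 4 2 7)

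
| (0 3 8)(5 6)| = 6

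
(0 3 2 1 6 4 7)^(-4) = (0 1 7 2 4 3 6)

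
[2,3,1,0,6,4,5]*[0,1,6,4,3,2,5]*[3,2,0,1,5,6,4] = [4,5,2,3,6,1,0]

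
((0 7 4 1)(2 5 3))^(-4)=(2 3 5)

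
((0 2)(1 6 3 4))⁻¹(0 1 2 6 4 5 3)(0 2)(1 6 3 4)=(0 3 1 5 4 2 6)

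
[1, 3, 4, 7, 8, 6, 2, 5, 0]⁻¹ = [8, 0, 6, 1, 2, 7, 5, 3, 4]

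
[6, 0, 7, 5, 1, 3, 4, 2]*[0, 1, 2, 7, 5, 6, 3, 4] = [3, 0, 4, 6, 1, 7, 5, 2]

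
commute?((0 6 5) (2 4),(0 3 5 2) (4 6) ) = no:(0 6 5) (2 4)*(0 3 5 2) (4 6) = (0 4) (2 6) (3 5),(0 3 5 2) (4 6)*(0 6 5) (2 4) = (0 3) (2 6) (4 5) 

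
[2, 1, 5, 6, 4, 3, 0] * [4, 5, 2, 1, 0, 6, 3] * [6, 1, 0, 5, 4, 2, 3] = [0, 2, 3, 5, 6, 1, 4]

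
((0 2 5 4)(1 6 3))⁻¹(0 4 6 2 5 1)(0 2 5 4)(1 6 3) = (0 3 5 4 6 2)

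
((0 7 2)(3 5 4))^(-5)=(0 7 2)(3 5 4)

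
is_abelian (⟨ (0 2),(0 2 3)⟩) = no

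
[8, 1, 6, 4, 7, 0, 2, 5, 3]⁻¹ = [5, 1, 6, 8, 3, 7, 2, 4, 0]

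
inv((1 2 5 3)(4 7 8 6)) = (1 3 5 2)(4 6 8 7)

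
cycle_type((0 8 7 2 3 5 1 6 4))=9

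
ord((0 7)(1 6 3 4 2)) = 10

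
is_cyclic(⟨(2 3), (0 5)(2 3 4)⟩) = no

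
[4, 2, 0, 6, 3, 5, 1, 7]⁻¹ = [2, 6, 1, 4, 0, 5, 3, 7]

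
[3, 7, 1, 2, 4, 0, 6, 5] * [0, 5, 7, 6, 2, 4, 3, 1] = [6, 1, 5, 7, 2, 0, 3, 4]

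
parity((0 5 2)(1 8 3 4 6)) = even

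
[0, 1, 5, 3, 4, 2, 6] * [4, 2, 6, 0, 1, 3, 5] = [4, 2, 3, 0, 1, 6, 5]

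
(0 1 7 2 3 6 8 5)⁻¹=(0 5 8 6 3 2 7 1)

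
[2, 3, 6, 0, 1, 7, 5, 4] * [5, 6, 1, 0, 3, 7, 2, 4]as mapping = [0→1, 1→0, 2→2, 3→5, 4→6, 5→4, 6→7, 7→3]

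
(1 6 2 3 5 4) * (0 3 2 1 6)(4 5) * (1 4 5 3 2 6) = (0 2 6 4 1)(3 5)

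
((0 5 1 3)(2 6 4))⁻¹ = (0 3 1 5)(2 4 6)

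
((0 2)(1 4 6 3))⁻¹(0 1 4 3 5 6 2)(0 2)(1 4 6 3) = (0 2 4 6 1 5 3)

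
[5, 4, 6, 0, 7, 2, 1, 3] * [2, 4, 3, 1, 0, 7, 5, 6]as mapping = [0→7, 1→0, 2→5, 3→2, 4→6, 5→3, 6→4, 7→1]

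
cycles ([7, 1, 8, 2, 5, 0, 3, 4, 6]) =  (0 7 4 5)(2 8 6 3)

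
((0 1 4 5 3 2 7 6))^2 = (0 4 3 7)(1 5 2 6)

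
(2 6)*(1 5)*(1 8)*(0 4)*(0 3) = (0 4 3)(1 5 8)(2 6)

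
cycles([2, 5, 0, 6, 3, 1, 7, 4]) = (0 2)(1 5)(3 6 7 4)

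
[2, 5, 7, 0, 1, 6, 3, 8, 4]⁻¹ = [3, 4, 0, 6, 8, 1, 5, 2, 7]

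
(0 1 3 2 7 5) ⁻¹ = (0 5 7 2 3 1) 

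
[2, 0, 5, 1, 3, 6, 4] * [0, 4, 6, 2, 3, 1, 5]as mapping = [0→6, 1→0, 2→1, 3→4, 4→2, 5→5, 6→3]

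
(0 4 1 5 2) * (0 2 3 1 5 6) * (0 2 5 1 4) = (1 6 2 5 3 4)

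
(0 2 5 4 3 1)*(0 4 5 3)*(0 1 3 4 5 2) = (1 5 2 4)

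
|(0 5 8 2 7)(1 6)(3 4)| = 10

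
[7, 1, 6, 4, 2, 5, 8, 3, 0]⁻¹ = [8, 1, 4, 7, 3, 5, 2, 0, 6]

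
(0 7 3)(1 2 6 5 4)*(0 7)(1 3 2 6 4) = (1 6 5)(2 4 3 7)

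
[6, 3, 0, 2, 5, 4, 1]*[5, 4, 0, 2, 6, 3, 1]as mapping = [0→1, 1→2, 2→5, 3→0, 4→3, 5→6, 6→4]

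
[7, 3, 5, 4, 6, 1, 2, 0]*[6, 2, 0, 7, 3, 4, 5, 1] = [1, 7, 4, 3, 5, 2, 0, 6]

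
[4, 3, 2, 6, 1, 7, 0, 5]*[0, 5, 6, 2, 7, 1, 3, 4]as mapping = [0→7, 1→2, 2→6, 3→3, 4→5, 5→4, 6→0, 7→1]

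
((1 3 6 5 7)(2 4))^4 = (1 7 5 6 3)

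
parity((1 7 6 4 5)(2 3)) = odd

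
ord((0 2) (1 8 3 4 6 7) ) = 6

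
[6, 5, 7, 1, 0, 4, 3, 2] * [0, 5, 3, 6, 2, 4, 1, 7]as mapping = [0→1, 1→4, 2→7, 3→5, 4→0, 5→2, 6→6, 7→3]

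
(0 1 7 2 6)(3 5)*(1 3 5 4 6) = (0 3 4 6)(1 7 2)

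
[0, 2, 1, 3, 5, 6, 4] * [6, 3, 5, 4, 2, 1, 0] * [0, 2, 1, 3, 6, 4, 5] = [5, 4, 3, 6, 2, 0, 1]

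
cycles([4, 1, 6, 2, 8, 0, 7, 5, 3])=(0 4 8 3 2 6 7 5)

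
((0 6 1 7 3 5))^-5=(0 6 1 7 3 5)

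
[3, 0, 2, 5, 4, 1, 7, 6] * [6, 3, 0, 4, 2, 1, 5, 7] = [4, 6, 0, 1, 2, 3, 7, 5]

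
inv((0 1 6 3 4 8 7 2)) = (0 2 7 8 4 3 6 1)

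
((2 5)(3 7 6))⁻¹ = (2 5)(3 6 7)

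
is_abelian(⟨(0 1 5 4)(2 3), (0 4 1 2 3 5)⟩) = no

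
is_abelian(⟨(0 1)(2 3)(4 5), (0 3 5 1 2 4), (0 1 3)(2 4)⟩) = no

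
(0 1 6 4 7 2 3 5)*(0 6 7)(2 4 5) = (0 1 7 4)(2 3)(5 6)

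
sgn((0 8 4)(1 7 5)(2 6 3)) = 1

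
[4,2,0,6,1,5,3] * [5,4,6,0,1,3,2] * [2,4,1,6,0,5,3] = [4,3,5,1,0,6,2]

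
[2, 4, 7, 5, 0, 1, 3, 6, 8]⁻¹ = [4, 5, 0, 6, 1, 3, 7, 2, 8]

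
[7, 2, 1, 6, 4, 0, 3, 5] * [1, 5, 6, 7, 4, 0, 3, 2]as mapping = [0→2, 1→6, 2→5, 3→3, 4→4, 5→1, 6→7, 7→0]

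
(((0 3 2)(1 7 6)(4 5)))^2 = (0 2 3)(1 6 7)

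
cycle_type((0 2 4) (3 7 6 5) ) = 3.4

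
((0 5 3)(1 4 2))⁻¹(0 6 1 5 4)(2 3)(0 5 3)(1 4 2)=(0 1)(2 5 6 4 3)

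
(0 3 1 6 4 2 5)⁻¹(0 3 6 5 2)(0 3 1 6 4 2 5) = (0 5 3 1 4)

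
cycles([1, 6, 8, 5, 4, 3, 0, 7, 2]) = (0 1 6)(2 8)(3 5)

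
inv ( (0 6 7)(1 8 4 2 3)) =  (0 7 6)(1 3 2 4 8)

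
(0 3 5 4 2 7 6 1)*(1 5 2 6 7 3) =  (0 1) (2 3) (4 6 5) 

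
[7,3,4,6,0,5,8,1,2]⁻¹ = [4,7,8,1,2,5,3,0,6]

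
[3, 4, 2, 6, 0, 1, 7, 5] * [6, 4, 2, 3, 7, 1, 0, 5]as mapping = [0→3, 1→7, 2→2, 3→0, 4→6, 5→4, 6→5, 7→1]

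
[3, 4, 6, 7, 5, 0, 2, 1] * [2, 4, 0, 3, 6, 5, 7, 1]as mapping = [0→3, 1→6, 2→7, 3→1, 4→5, 5→2, 6→0, 7→4]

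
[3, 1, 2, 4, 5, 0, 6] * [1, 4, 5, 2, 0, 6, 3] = [2, 4, 5, 0, 6, 1, 3]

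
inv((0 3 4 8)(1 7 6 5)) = (0 8 4 3)(1 5 6 7)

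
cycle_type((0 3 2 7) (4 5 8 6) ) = 4^2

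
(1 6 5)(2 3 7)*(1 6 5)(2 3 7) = (1 5 6)(2 7 3)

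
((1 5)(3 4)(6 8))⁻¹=(1 5)(3 4)(6 8)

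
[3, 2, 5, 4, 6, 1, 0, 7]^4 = [0, 2, 5, 3, 4, 1, 6, 7]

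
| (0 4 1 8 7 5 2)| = 7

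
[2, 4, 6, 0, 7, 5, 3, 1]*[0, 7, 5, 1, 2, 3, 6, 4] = [5, 2, 6, 0, 4, 3, 1, 7]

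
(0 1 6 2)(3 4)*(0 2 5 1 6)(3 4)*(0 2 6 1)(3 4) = (0 1 2 6 5)(3 4)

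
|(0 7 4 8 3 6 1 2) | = 8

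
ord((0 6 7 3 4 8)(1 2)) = 6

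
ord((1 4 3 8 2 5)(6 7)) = 6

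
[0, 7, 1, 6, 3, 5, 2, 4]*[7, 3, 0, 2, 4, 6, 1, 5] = [7, 5, 3, 1, 2, 6, 0, 4]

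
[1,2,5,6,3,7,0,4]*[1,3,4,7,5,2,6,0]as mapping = [0→3,1→4,2→2,3→6,4→7,5→0,6→1,7→5]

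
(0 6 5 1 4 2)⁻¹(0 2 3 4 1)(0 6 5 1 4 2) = (0 3 2 4 6)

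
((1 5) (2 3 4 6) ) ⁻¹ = (1 5) (2 6 4 3) 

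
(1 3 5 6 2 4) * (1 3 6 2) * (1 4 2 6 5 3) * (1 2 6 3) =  (1 5 3)(2 6 4)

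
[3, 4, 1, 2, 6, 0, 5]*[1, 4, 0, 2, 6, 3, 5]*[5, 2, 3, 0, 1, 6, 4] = [3, 4, 1, 5, 6, 2, 0]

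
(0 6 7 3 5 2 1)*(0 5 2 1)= (0 6 7 3 2)(1 5)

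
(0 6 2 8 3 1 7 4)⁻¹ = (0 4 7 1 3 8 2 6)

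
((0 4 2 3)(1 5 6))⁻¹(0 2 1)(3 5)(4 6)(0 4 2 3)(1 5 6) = (0 6)(1 2)(3 5 4)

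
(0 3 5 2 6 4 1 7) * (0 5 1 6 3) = (1 7 5 2 3)(4 6)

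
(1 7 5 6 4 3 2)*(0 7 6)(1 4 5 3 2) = (0 7 3 1 6 5)(2 4)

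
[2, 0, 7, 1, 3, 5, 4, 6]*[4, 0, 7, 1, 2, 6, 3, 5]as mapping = [0→7, 1→4, 2→5, 3→0, 4→1, 5→6, 6→2, 7→3]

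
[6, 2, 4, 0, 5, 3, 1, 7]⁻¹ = [3, 6, 1, 5, 2, 4, 0, 7]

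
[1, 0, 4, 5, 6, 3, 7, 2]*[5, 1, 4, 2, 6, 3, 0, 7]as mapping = [0→1, 1→5, 2→6, 3→3, 4→0, 5→2, 6→7, 7→4]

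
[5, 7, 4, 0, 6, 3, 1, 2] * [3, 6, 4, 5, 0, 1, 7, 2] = [1, 2, 0, 3, 7, 5, 6, 4]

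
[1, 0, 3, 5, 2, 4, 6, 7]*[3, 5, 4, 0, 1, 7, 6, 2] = [5, 3, 0, 7, 4, 1, 6, 2]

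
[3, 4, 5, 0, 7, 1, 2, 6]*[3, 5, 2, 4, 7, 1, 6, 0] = [4, 7, 1, 3, 0, 5, 2, 6]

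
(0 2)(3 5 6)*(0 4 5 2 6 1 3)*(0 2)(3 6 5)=(0 5 1 6 2 4 3)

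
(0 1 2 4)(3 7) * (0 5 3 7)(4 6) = (0 1 2 6 4 5 3)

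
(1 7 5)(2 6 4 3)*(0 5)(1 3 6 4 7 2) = (0 5 3 1 2 4 6 7)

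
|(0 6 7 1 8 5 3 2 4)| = 9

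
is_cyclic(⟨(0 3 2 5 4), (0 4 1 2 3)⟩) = no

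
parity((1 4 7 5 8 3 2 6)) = odd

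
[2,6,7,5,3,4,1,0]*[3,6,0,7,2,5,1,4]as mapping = [0→0,1→1,2→4,3→5,4→7,5→2,6→6,7→3]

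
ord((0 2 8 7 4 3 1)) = 7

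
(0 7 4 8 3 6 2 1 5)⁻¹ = (0 5 1 2 6 3 8 4 7)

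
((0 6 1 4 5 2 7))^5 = (0 2 4 6 7 5 1)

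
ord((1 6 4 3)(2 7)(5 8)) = 4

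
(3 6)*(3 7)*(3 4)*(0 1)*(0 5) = (0 1 5)(3 6 7 4)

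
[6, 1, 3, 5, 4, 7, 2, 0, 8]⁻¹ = [7, 1, 6, 2, 4, 3, 0, 5, 8]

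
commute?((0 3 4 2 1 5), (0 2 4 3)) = no:(0 3 4 2 1 5) * (0 2 4 3) = (1 5 2), (0 2 4 3) * (0 3 4 2 1 5) = (0 1 5)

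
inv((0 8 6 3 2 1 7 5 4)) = (0 4 5 7 1 2 3 6 8)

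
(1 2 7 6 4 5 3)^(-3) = (1 4 2 5 7 3 6)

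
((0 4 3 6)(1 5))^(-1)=(0 6 3 4)(1 5)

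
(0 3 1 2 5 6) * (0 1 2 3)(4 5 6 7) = (1 3 2 6)(4 5 7)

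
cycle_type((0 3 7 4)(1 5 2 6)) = 4^2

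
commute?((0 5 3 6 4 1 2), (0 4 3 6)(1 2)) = no:(0 5 3 6 4 1 2)*(0 4 3 6)(1 2) = (0 5 6 3)(2 4), (0 4 3 6)(1 2)*(0 5 3 6 4 1 2) = (0 1)(3 4 6 5)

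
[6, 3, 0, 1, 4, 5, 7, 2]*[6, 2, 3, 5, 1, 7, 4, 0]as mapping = [0→4, 1→5, 2→6, 3→2, 4→1, 5→7, 6→0, 7→3]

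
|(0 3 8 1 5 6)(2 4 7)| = 6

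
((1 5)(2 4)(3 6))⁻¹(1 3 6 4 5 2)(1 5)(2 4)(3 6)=(1 4 5 6 3 2)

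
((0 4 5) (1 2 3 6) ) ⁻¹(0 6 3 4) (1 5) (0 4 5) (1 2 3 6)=(0 2) (1 6 5 4) 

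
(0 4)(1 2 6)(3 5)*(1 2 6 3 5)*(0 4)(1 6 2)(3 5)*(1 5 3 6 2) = (2 3)(5 6)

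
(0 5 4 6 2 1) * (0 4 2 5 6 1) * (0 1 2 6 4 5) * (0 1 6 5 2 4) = (1 2 6)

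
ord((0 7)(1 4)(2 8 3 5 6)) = 10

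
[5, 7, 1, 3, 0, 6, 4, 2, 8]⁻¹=[4, 2, 7, 3, 6, 0, 5, 1, 8]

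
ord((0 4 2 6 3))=5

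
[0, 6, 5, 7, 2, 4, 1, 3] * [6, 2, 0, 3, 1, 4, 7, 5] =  [6, 7, 4, 5, 0, 1, 2, 3] 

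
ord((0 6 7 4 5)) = 5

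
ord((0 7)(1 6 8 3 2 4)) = 6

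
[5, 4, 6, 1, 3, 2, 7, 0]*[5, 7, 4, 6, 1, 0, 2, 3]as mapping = [0→0, 1→1, 2→2, 3→7, 4→6, 5→4, 6→3, 7→5]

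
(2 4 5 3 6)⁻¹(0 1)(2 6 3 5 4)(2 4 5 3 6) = (0 1)(2 6 3 5 4)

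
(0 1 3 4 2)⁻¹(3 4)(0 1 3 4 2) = (2 4)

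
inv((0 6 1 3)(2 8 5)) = (0 3 1 6)(2 5 8)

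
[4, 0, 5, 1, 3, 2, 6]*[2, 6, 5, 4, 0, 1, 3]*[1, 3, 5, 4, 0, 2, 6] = [1, 5, 3, 6, 0, 2, 4]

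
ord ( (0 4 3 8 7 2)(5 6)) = 6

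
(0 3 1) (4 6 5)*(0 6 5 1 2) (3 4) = (0 4 5 3 2) (1 6) 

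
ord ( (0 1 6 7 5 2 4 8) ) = 8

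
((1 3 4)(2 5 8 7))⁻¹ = (1 4 3)(2 7 8 5)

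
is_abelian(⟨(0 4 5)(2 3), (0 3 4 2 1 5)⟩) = no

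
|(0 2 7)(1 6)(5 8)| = 6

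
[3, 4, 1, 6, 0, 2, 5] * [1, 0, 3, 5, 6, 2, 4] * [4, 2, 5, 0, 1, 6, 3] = [6, 3, 4, 1, 2, 0, 5]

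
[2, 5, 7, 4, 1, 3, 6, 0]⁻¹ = [7, 4, 0, 5, 3, 1, 6, 2]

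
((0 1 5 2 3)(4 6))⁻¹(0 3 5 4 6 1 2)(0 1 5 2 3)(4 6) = (0 2 6 4 5 3 1)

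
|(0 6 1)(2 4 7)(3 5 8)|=3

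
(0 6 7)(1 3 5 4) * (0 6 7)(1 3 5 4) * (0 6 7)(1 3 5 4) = (1 4 5 3)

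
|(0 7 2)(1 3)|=6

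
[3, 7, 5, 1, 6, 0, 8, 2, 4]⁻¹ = [5, 3, 7, 0, 8, 2, 4, 1, 6]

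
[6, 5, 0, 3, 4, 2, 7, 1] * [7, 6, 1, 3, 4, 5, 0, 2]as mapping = [0→0, 1→5, 2→7, 3→3, 4→4, 5→1, 6→2, 7→6]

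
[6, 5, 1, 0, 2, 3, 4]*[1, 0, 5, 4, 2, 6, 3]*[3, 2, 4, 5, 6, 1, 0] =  [5, 0, 3, 2, 1, 6, 4]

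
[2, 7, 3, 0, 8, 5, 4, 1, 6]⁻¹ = [3, 7, 0, 2, 6, 5, 8, 1, 4]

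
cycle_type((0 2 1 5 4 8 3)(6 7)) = 2.7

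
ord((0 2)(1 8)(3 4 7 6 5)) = 10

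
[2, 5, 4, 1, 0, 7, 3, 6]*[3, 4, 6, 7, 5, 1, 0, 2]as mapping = [0→6, 1→1, 2→5, 3→4, 4→3, 5→2, 6→7, 7→0]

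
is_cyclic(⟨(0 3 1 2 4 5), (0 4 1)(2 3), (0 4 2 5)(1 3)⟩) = no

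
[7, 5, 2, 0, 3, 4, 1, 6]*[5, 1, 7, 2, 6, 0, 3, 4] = [4, 0, 7, 5, 2, 6, 1, 3]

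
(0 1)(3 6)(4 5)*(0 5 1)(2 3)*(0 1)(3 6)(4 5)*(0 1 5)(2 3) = (0 5)(1 4)(2 6 3)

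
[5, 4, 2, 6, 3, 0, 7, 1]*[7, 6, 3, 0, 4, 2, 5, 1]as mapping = [0→2, 1→4, 2→3, 3→5, 4→0, 5→7, 6→1, 7→6]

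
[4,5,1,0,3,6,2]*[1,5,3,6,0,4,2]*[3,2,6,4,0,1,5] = [3,0,1,2,5,6,4]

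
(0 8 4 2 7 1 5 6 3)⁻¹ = (0 3 6 5 1 7 2 4 8)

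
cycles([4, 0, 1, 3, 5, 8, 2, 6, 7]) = (0 4 5 8 7 6 2 1) 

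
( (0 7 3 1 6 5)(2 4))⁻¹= (0 5 6 1 3 7)(2 4)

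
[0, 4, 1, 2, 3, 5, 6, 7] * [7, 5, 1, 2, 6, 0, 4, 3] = [7, 6, 5, 1, 2, 0, 4, 3]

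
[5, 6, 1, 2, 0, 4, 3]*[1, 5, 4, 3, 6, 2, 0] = [2, 0, 5, 4, 1, 6, 3]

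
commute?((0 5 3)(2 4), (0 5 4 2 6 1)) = no:(0 5 3)(2 4) * (0 5 4 2 6 1) = (0 4 6 1)(3 5), (0 5 4 2 6 1) * (0 5 3)(2 4) = (0 3)(1 5 2 6)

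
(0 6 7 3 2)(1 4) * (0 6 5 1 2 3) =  (0 5 1 4 2 6 7)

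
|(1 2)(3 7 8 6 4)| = 10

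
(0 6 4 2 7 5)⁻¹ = (0 5 7 2 4 6)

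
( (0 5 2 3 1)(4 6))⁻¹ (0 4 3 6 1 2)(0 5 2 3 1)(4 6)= (0 3 5 6 1 4)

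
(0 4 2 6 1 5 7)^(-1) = (0 7 5 1 6 2 4)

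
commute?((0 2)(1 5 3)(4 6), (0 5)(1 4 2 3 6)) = no:(0 2)(1 5 3)(4 6)*(0 5)(1 4 2 3 6) = (0 3 4 1)(2 5 6), (0 5)(1 4 2 3 6)*(0 2)(1 5 3)(4 6) = (0 3 4)(1 6 5 2)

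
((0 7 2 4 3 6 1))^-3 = (0 3 7 6 2 1 4)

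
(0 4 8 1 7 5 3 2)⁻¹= (0 2 3 5 7 1 8 4)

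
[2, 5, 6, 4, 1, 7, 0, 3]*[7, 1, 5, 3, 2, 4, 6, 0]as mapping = [0→5, 1→4, 2→6, 3→2, 4→1, 5→0, 6→7, 7→3]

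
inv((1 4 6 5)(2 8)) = (1 5 6 4)(2 8)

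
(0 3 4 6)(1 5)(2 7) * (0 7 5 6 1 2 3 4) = (0 4 1 6 7 3)(2 5)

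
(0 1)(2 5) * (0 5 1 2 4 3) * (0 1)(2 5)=(0 5 4 3 1 2)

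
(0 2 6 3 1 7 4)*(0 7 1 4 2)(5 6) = (2 5 6 3 4 7)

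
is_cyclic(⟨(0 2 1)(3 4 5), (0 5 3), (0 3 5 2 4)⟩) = no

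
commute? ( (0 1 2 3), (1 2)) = no: (0 1 2 3) * (1 2) = (0 2 3), (1 2) * (0 1 2 3) = (0 1 3)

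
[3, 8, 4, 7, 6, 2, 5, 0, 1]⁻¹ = [7, 8, 5, 0, 2, 6, 4, 3, 1]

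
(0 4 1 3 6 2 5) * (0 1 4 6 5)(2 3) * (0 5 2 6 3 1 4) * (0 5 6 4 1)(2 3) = (0 2 6)(1 4 5)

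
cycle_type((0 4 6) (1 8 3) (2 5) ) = 2.3^2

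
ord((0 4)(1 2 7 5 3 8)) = 6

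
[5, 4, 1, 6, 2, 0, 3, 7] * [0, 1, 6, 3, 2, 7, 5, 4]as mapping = [0→7, 1→2, 2→1, 3→5, 4→6, 5→0, 6→3, 7→4]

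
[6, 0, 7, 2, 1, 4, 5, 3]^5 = [0, 1, 3, 7, 4, 5, 6, 2]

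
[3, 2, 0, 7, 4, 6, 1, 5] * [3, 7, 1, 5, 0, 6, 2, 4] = [5, 1, 3, 4, 0, 2, 7, 6]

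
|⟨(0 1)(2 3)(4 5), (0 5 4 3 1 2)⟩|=120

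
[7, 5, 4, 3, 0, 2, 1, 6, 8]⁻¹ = [4, 6, 5, 3, 2, 1, 7, 0, 8]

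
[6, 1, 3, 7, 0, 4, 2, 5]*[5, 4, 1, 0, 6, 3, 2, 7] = [2, 4, 0, 7, 5, 6, 1, 3]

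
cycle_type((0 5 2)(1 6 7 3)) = 3.4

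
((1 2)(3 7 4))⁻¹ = (1 2)(3 4 7)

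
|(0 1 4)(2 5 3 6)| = 12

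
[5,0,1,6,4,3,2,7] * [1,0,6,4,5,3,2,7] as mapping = [0→3,1→1,2→0,3→2,4→5,5→4,6→6,7→7] 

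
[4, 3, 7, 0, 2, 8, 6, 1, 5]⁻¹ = [3, 7, 4, 1, 0, 8, 6, 2, 5]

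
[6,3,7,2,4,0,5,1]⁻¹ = [5,7,3,1,4,6,0,2]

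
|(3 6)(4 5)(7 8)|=2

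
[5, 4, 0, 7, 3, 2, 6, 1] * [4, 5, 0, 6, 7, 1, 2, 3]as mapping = [0→1, 1→7, 2→4, 3→3, 4→6, 5→0, 6→2, 7→5]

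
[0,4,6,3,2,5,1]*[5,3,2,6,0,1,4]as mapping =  [0→5,1→0,2→4,3→6,4→2,5→1,6→3]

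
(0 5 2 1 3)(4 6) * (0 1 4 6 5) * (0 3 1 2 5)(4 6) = (0 3 2 6 4)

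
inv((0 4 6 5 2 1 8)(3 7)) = (0 8 1 2 5 6 4)(3 7)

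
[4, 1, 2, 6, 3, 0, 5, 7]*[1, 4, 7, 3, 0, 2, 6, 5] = [0, 4, 7, 6, 3, 1, 2, 5]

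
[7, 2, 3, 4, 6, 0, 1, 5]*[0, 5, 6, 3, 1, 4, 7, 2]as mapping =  [0→2, 1→6, 2→3, 3→1, 4→7, 5→0, 6→5, 7→4]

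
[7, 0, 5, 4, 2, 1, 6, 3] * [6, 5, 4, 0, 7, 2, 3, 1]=[1, 6, 2, 7, 4, 5, 3, 0]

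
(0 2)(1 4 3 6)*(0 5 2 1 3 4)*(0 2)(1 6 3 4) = (0 6 4 1 2 5)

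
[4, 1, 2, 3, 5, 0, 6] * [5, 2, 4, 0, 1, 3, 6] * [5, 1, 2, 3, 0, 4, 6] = [1, 2, 0, 5, 3, 4, 6]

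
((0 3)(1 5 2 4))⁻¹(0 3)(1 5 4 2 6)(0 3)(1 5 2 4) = (0 3)(1 4 6 5 2)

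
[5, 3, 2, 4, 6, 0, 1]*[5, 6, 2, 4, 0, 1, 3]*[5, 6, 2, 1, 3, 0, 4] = [6, 3, 2, 5, 1, 0, 4]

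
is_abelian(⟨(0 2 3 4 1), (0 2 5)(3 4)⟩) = no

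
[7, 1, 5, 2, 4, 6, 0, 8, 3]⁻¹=[6, 1, 3, 8, 4, 2, 5, 0, 7]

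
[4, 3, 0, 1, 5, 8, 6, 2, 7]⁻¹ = [2, 3, 7, 1, 0, 4, 6, 8, 5]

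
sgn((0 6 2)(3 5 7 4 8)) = 1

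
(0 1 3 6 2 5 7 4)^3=(0 6 7 1 2 4 3 5)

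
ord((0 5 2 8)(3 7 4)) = 12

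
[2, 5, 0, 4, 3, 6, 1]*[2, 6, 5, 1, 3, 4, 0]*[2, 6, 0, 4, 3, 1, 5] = [1, 3, 0, 4, 6, 2, 5]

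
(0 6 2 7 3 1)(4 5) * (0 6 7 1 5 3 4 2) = (0 7 4 3 5 2 1 6)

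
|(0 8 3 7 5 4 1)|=7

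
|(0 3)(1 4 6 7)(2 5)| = 4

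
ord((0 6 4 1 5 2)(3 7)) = 6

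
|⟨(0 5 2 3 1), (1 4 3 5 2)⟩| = 360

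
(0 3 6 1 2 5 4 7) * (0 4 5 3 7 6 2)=(0 7 4 6 1)(2 3)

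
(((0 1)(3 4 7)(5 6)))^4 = (3 4 7)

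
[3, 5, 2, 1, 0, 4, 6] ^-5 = [0, 1, 2, 3, 4, 5, 6] 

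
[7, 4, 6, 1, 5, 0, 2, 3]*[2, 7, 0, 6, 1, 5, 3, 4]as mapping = [0→4, 1→1, 2→3, 3→7, 4→5, 5→2, 6→0, 7→6]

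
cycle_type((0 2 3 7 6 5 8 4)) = 8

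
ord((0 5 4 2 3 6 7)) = 7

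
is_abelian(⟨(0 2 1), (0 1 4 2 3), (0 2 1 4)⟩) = no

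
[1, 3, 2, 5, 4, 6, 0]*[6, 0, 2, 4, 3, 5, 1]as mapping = [0→0, 1→4, 2→2, 3→5, 4→3, 5→1, 6→6]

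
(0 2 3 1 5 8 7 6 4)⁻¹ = (0 4 6 7 8 5 1 3 2)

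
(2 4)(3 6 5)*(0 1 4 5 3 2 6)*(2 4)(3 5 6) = (0 1 2 6 5 4 3)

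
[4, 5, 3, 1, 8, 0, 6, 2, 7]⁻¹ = [5, 3, 7, 2, 0, 1, 6, 8, 4]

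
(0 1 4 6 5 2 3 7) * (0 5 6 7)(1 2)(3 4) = (0 2 4 7 5 1 3)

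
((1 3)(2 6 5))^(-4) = (2 5 6)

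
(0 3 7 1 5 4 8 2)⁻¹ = (0 2 8 4 5 1 7 3)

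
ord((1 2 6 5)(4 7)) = 4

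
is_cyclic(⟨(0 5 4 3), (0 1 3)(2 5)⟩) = no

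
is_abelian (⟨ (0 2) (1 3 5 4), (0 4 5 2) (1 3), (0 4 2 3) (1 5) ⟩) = no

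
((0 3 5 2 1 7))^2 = (0 5 1)(2 7 3)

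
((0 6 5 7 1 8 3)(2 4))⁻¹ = (0 3 8 1 7 5 6)(2 4)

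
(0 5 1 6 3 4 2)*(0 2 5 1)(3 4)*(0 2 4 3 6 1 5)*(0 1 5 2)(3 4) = (0 2 3 6 4 1 5)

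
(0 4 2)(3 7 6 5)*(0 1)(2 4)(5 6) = (0 2 1)(3 7 5)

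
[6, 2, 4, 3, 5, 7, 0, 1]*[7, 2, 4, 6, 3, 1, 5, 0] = [5, 4, 3, 6, 1, 0, 7, 2]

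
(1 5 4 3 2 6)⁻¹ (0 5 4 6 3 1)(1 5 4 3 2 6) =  (0 4 3 1 2 5)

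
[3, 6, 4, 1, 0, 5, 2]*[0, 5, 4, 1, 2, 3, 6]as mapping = [0→1, 1→6, 2→2, 3→5, 4→0, 5→3, 6→4]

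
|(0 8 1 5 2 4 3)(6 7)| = 14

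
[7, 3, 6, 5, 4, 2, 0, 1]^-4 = [3, 2, 7, 6, 4, 0, 1, 5]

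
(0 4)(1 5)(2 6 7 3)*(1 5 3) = (0 4)(1 3 2 6 7)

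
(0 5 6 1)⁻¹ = (0 1 6 5)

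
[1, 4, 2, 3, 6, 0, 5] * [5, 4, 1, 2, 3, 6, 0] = [4, 3, 1, 2, 0, 5, 6]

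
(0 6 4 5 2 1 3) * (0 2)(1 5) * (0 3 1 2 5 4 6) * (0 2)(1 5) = (0 2 4)(1 5 3)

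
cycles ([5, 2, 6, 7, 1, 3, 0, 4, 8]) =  (0 5 3 7 4 1 2 6) 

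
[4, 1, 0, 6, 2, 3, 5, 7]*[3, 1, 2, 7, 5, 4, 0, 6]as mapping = [0→5, 1→1, 2→3, 3→0, 4→2, 5→7, 6→4, 7→6]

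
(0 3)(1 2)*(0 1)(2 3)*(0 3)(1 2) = (0 1)(2 3)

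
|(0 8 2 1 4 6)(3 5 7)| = 6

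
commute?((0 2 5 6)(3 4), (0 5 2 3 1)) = no:(0 2 5 6)(3 4)*(0 5 2 3 1) = (0 3 4 1)(5 6), (0 5 2 3 1)*(0 2 5 6)(3 4) = (0 6)(1 2 4 3)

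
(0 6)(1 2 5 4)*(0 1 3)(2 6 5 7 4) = (0 5 2 7 4 3)(1 6)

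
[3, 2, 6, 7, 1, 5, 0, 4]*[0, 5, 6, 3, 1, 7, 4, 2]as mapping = [0→3, 1→6, 2→4, 3→2, 4→5, 5→7, 6→0, 7→1]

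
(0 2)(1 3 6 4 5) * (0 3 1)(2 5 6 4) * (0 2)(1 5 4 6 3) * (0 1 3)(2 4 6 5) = (0 6 1 2 3 5 4)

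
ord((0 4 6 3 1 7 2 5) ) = 8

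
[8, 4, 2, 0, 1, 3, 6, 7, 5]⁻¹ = [3, 4, 2, 5, 1, 8, 6, 7, 0]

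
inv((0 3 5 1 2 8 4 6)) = (0 6 4 8 2 1 5 3)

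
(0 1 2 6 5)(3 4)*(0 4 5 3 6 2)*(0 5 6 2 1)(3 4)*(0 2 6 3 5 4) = (0 2 1 4 6)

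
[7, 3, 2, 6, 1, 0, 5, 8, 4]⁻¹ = [5, 4, 2, 1, 8, 6, 3, 0, 7]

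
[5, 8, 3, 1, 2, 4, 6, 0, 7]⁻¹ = [7, 3, 4, 2, 5, 0, 6, 8, 1]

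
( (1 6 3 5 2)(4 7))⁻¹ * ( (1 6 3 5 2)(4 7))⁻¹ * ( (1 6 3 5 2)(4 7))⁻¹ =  (1 3 2 6 5)(4 7)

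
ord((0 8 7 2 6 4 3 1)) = 8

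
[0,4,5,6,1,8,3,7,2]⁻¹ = [0,4,8,6,1,2,3,7,5]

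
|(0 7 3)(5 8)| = 6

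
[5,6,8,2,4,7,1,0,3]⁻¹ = [7,6,3,8,4,0,1,5,2]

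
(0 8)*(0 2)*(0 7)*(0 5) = (0 8 2 7 5)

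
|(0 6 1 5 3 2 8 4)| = 8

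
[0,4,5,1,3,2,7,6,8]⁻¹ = [0,3,5,4,1,2,7,6,8]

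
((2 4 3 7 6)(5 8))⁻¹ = (2 6 7 3 4)(5 8)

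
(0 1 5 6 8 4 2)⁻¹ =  (0 2 4 8 6 5 1)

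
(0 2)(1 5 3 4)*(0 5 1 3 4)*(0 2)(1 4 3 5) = (1 4 5 3 2)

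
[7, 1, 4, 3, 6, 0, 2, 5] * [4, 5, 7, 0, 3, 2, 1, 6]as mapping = [0→6, 1→5, 2→3, 3→0, 4→1, 5→4, 6→7, 7→2]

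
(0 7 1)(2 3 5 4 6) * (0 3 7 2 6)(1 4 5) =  (0 2 7 4)(1 3)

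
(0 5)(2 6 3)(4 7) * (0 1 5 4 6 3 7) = (0 4)(1 5)(2 3)(6 7)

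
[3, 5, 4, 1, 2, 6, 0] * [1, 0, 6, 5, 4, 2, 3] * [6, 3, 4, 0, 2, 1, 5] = [1, 4, 2, 6, 5, 0, 3]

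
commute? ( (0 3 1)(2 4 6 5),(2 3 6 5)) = no: (0 3 1)(2 4 6 5)*(2 3 6 5) = (0 6 2 4 5 3 1),(2 3 6 5)*(0 3 1)(2 4 6 5) = (0 3 5 4 6 2 1)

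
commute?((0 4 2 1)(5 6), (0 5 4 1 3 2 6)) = no:(0 4 2 1)(5 6) * (0 5 4 1 3 2 6) = (0 1 5)(2 3)(4 6), (0 5 4 1 3 2 6) * (0 4 2 1)(5 6) = (0 6 4)(1 3)(2 5)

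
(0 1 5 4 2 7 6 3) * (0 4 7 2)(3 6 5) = (0 1 3 4)(5 7)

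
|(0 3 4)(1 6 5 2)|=12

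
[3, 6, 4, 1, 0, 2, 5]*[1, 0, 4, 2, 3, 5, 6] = [2, 6, 3, 0, 1, 4, 5]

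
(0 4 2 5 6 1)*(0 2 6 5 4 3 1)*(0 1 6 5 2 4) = (0 3 6 1 4 5 2)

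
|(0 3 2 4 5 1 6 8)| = 8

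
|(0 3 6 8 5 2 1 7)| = 8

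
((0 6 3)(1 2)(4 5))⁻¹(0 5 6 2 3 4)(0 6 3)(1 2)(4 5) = (0 5 6 4 3 1)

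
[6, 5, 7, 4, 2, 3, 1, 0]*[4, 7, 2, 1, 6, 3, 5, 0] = [5, 3, 0, 6, 2, 1, 7, 4]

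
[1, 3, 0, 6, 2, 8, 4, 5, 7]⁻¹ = [2, 0, 4, 1, 6, 7, 3, 8, 5]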